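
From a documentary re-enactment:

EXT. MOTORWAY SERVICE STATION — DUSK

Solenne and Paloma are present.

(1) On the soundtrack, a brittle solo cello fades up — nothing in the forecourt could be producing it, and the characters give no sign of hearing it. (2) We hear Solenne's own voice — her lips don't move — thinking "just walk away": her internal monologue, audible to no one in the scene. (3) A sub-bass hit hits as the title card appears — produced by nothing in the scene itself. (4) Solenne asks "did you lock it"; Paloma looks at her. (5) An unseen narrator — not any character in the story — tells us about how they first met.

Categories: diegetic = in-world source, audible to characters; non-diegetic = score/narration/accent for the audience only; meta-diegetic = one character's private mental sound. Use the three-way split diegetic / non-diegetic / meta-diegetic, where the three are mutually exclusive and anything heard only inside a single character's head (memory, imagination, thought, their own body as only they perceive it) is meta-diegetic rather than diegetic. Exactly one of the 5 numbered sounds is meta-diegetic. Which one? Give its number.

2

(1) is non-diegetic: nothing in the forecourt produces it and the characters don't hear it — pure soundtrack.
Sound (2): internal monologue — inside Solenne's mind, not spoken into the scene, so meta-diegetic.
(3) an editorial stinger — it belongs to the cut, not the story world → non-diegetic.
Sound (4): on-screen dialogue — Solenne speaks and Paloma is there to hear, so diegetic.
Sound (5): the narrator exists outside the story world, addressing only the audience, so non-diegetic.
Only (2) is meta-diegetic.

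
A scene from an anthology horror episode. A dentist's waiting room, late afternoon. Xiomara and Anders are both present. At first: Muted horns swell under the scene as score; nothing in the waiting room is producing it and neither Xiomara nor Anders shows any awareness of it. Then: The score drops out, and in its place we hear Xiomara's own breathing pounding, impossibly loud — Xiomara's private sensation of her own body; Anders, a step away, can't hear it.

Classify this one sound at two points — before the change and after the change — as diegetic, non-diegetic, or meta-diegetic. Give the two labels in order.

Before the change: underscore with no in-world source, inaudible to the characters → non-diegetic.
After the change: the body sound is Xiomara's subjective perception alone — Anders can't hear it → meta-diegetic.

non-diegetic, meta-diegetic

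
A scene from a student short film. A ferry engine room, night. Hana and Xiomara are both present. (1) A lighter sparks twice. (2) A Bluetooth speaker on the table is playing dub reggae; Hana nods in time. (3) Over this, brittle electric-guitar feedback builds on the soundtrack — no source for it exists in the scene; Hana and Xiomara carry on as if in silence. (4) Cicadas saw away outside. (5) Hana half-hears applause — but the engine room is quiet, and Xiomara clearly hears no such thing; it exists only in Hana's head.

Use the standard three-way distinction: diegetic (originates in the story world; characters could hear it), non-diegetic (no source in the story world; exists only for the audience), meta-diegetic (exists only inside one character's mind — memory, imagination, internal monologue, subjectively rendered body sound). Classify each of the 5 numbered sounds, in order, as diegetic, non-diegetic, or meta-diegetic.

(1) a lighter is a real object/event in the scene's world → diegetic.
Sound (2): a Bluetooth speaker is a physical source in the scene and Hana reacts to it, so diegetic.
(3) score with no on-screen or off-screen source; it exists for the audience alone → non-diegetic.
(4) it's the actual ambient sound of the location → diegetic.
Sound (5): the sound is imagined by Hana; nothing in the story world is producing it and Xiomara can't hear it, so meta-diegetic.

diegetic, diegetic, non-diegetic, diegetic, meta-diegetic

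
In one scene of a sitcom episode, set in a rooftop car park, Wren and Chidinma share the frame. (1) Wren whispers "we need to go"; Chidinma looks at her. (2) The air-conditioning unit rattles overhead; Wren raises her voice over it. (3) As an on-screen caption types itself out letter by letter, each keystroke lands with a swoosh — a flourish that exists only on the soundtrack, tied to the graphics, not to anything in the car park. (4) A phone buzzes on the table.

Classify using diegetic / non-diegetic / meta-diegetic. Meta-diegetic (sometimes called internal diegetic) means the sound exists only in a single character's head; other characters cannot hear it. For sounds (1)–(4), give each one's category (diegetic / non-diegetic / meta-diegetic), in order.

diegetic, diegetic, non-diegetic, diegetic

(1) on-screen dialogue — Wren speaks and Chidinma is there to hear → diegetic.
(2) is diegetic: it's the actual ambient sound of the location.
(3) is non-diegetic: sound married to a title/caption — outside the diegesis by definition.
(4) is diegetic: an in-world source (a phone); characters could hear it.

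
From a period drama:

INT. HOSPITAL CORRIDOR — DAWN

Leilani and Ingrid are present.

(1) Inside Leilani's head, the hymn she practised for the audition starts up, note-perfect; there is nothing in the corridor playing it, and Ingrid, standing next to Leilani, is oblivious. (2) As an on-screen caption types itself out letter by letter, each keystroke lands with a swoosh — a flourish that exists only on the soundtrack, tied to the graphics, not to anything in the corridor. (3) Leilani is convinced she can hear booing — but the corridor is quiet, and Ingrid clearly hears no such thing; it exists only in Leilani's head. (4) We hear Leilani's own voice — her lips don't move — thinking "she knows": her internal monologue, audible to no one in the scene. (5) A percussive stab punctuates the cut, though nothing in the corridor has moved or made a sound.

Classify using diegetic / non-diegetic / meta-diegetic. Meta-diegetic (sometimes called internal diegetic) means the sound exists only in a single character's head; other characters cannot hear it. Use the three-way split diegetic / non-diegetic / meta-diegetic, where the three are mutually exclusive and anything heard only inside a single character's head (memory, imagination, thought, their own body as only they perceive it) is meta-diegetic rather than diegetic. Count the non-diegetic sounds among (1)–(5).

(1) the music is a memory playing inside Leilani's mind alone; no real-world source, Ingrid can't hear it → meta-diegetic.
(2) is non-diegetic: sound married to a title/caption — outside the diegesis by definition.
(3) is meta-diegetic: Leilani alone 'hears' it — an imagined sound, not present in the space.
Sound (4): internal monologue — inside Leilani's mind, not spoken into the scene, so meta-diegetic.
(5) is non-diegetic: an editorial stinger — it belongs to the cut, not the story world.
Non-diegetic: (2), (5) — that's 2.

2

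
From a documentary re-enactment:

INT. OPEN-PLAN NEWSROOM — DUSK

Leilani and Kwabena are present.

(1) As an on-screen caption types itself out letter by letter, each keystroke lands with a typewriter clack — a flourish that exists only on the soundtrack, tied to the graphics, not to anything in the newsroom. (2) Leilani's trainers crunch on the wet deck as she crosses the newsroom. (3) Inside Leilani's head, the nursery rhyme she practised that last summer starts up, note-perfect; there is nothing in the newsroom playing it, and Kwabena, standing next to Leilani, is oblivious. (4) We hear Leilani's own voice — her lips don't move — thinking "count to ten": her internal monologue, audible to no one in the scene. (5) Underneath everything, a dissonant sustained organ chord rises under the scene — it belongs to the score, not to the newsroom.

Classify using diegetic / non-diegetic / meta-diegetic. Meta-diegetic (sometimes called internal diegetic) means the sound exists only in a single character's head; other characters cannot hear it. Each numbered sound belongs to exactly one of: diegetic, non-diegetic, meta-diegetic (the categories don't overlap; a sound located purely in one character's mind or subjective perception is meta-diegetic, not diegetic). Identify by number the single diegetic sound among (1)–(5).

(1) is non-diegetic: it accompanies on-screen graphics, not anything inside the story world.
(2) is diegetic: Leilani's footsteps are produced in the story world.
Sound (3): remembered music, private to Leilani — Kwabena is oblivious because it isn't in the room, so meta-diegetic.
Sound (4): it's Leilani's unspoken thought, heard only by the audience via her subjectivity, so meta-diegetic.
Sound (5): nothing in the newsroom produces it and the characters don't hear it — pure soundtrack, so non-diegetic.
Only (2) is diegetic.

2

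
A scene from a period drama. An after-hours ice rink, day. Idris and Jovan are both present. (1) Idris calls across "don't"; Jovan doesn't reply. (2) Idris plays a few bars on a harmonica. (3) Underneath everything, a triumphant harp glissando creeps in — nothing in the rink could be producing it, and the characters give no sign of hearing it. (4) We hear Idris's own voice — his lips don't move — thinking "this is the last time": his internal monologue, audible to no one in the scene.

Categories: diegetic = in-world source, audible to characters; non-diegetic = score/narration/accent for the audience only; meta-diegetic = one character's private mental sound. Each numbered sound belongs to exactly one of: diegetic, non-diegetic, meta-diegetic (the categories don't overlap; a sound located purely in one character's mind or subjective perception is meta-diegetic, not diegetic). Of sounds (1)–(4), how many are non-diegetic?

1

Sound (1): on-screen dialogue — Idris speaks and Jovan is there to hear, so diegetic.
Sound (2): a character is playing a harmonica on screen, so diegetic.
Sound (3): nothing in the rink produces it and the characters don't hear it — pure soundtrack, so non-diegetic.
(4) is meta-diegetic: internal monologue — inside Idris's mind, not spoken into the scene.
Non-diegetic: (3) — that's 1.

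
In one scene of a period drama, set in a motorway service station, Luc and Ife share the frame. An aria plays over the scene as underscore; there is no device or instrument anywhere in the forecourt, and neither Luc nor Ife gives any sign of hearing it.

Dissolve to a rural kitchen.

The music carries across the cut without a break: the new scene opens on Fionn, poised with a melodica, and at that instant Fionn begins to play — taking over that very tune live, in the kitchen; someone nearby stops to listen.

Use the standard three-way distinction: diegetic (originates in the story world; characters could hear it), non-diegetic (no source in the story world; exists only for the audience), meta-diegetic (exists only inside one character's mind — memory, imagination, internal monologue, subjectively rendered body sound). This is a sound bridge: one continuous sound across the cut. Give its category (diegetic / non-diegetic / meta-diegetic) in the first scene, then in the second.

non-diegetic, diegetic

Scene one: there's no in-world source anywhere and no character hears it — underscore for the audience only → non-diegetic.
Scene two: from the moment Fionn starts playing, the tune is being performed on a melodica inside the story world and another character hears it → diegetic.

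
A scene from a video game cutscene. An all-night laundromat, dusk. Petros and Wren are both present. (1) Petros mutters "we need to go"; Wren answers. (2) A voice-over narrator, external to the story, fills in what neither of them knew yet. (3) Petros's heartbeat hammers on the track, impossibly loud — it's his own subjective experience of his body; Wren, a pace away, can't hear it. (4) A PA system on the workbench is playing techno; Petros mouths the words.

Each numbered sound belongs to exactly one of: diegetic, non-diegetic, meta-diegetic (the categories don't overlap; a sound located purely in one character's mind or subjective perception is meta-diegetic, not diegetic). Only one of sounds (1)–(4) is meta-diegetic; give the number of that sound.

3

(1) spoken by a character present in the story world → diegetic.
(2) external voice-over — not a character, not heard by anyone in the scene → non-diegetic.
(3) it's Petros's internal bodily sensation rendered as sound; only Petros 'hears' it → meta-diegetic.
(4) a PA system is a physical source in the scene and Petros reacts to it → diegetic.
Only (3) is meta-diegetic.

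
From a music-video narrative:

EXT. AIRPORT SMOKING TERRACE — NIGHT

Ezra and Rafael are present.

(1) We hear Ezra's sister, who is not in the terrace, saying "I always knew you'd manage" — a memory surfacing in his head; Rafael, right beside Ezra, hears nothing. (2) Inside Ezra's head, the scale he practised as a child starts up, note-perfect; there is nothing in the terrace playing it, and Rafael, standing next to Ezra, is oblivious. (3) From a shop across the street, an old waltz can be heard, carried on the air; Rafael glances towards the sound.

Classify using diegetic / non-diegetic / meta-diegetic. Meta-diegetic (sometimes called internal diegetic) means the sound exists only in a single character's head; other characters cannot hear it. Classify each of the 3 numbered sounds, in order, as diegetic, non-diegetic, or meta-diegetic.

meta-diegetic, meta-diegetic, diegetic

(1) is meta-diegetic: a remembered line, private to Ezra — not present in the room, not audible to Rafael.
(2) it lives in Ezra's subjectivity, not in the terrace → meta-diegetic.
Sound (3): the music has an off-screen but real-world source and a character hears it, so diegetic.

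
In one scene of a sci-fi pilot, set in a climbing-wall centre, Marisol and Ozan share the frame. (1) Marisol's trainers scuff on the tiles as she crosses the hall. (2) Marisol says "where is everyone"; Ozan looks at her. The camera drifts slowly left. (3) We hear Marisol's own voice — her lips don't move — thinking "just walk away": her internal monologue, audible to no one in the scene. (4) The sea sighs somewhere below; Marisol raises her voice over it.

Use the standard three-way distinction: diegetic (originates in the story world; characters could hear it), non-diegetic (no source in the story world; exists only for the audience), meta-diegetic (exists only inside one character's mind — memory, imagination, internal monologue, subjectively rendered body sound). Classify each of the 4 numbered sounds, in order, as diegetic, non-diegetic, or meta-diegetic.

(1) a character's body making contact with the set — an in-world sound → diegetic.
Sound (2): on-screen dialogue — Marisol speaks and Ozan is there to hear, so diegetic.
Sound (3): it's Marisol's unspoken thought, heard only by the audience via her subjectivity, so meta-diegetic.
(4) it's the actual ambient sound of the location → diegetic.

diegetic, diegetic, meta-diegetic, diegetic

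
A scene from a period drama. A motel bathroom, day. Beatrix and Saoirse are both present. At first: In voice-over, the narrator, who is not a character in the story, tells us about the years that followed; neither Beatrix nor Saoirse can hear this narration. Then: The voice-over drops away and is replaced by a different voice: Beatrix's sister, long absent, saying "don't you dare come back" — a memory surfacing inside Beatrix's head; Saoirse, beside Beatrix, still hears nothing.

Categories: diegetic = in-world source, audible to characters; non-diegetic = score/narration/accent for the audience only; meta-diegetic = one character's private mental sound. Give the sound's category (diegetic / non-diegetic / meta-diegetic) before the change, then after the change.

Before the change: the external narrator addresses only the audience — outside the story world → non-diegetic.
After the change: the replacement voice is a memory inside Beatrix's mind specifically → meta-diegetic.

non-diegetic, meta-diegetic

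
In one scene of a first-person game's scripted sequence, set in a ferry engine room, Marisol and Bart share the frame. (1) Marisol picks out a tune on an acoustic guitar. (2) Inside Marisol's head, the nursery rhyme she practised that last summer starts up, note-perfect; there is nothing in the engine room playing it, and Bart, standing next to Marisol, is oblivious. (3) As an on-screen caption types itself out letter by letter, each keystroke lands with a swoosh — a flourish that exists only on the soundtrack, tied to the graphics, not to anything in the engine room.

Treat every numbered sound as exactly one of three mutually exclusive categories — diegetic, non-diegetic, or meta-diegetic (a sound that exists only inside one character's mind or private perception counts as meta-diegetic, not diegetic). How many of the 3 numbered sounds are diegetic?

1

Sound (1): a character is playing an acoustic guitar on screen, so diegetic.
(2) remembered music, private to Marisol — Bart is oblivious because it isn't in the room → meta-diegetic.
Sound (3): sound married to a title/caption — outside the diegesis by definition, so non-diegetic.
So 1 of the 3 is diegetic: (1).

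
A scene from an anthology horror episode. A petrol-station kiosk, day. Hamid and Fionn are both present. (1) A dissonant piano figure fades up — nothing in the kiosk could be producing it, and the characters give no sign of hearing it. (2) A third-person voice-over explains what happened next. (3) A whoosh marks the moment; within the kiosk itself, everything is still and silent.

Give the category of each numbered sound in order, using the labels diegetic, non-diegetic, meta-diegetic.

Sound (1): it has no source in the story world and no character can hear it — it's underscore, so non-diegetic.
(2) external voice-over — not a character, not heard by anyone in the scene → non-diegetic.
Sound (3): it's a sound-design accent with no in-world source; no one in the scene can hear it, so non-diegetic.

non-diegetic, non-diegetic, non-diegetic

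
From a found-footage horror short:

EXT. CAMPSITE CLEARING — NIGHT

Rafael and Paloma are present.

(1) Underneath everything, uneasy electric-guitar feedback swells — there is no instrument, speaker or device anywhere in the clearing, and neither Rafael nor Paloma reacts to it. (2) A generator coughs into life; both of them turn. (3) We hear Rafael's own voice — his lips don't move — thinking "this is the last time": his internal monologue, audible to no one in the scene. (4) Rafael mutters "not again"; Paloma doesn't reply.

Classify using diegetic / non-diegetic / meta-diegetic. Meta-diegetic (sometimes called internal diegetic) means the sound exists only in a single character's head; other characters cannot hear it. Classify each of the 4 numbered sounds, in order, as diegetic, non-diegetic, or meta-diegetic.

non-diegetic, diegetic, meta-diegetic, diegetic

(1) is non-diegetic: score with no on-screen or off-screen source; it exists for the audience alone.
(2) is diegetic: a generator is a real object/event in the scene's world.
(3) internal monologue — inside Rafael's mind, not spoken into the scene → meta-diegetic.
(4) is diegetic: Rafael is a character speaking aloud in the scene.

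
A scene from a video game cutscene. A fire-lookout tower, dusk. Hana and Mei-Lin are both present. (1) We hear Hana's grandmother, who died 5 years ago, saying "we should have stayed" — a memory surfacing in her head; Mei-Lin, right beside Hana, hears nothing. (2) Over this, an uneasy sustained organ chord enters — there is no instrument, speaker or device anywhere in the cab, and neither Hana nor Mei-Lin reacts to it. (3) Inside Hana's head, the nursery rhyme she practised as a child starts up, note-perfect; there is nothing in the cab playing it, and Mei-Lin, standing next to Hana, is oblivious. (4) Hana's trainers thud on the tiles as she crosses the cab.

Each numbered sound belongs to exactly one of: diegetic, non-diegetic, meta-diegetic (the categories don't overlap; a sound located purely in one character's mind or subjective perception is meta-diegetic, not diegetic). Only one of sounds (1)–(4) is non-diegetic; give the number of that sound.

2

(1) the voice is a memory playing only inside Hana's mind; Mei-Lin can't hear it → meta-diegetic.
(2) is non-diegetic: nothing in the cab produces it and the characters don't hear it — pure soundtrack.
(3) is meta-diegetic: it lives in Hana's subjectivity, not in the cab.
(4) is diegetic: it's the physical sound of Hana moving in the space.
Only (2) is non-diegetic.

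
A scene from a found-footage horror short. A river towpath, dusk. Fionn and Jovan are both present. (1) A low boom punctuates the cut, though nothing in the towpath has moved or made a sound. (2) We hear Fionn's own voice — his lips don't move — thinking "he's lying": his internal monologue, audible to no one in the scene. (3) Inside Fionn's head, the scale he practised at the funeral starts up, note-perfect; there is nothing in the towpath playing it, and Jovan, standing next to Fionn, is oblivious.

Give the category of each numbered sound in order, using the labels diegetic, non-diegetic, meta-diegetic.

Sound (1): it's a sound-design accent with no in-world source; no one in the scene can hear it, so non-diegetic.
(2) is meta-diegetic: Fionn's thought-voice: a private mental sound no other character can hear.
(3) the music is a memory playing inside Fionn's mind alone; no real-world source, Jovan can't hear it → meta-diegetic.

non-diegetic, meta-diegetic, meta-diegetic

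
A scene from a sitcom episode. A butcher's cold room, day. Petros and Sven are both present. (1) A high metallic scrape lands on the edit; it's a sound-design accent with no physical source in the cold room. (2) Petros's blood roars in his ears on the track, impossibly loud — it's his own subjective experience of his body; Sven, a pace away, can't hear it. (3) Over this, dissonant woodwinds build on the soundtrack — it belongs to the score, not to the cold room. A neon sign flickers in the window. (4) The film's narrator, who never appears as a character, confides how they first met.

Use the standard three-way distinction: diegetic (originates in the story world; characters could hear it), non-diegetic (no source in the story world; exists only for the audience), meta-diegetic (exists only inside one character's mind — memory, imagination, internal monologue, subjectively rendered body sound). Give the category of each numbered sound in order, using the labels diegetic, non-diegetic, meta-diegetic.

(1) it's a sound-design accent with no in-world source; no one in the scene can hear it → non-diegetic.
(2) point-of-audition from inside Petros's body; not a sound in the room → meta-diegetic.
(3) it has no source in the story world and no character can hear it — it's underscore → non-diegetic.
(4) commentary laid over the scene from outside the fiction → non-diegetic.

non-diegetic, meta-diegetic, non-diegetic, non-diegetic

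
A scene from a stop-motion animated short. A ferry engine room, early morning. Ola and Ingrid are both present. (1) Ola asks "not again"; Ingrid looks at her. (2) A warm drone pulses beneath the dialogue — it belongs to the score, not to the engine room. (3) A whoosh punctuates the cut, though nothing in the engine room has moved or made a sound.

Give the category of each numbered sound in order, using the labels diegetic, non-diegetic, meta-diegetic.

(1) is diegetic: on-screen dialogue — Ola speaks and Ingrid is there to hear.
Sound (2): it has no source in the story world and no character can hear it — it's underscore, so non-diegetic.
(3) is non-diegetic: it's a sound-design accent with no in-world source; no one in the scene can hear it.

diegetic, non-diegetic, non-diegetic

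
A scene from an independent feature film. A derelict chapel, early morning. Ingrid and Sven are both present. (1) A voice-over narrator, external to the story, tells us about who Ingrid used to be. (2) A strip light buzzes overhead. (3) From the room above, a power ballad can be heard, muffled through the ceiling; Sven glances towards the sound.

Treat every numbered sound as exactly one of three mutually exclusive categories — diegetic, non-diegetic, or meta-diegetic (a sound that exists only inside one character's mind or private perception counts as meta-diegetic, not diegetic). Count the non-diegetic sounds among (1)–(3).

1

Sound (1): external voice-over — not a character, not heard by anyone in the scene, so non-diegetic.
Sound (2): a strip light is part of the location's real environment, so diegetic.
(3) off-screen diegetic: the source is out of frame but still in the story's space → diegetic.
Non-diegetic: (1) — that's 1.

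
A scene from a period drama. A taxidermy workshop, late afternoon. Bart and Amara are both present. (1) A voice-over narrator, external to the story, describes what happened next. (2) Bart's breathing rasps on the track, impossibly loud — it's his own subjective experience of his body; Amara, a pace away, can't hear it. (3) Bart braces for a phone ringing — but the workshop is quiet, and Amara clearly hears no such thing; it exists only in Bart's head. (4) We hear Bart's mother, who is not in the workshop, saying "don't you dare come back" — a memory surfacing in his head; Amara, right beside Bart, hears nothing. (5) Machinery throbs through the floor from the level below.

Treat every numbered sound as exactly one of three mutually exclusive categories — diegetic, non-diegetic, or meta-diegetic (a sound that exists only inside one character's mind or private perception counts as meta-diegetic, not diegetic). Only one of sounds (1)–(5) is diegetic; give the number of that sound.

5

(1) the narrator exists outside the story world, addressing only the audience → non-diegetic.
Sound (2): point-of-audition from inside Bart's body; not a sound in the room, so meta-diegetic.
Sound (3): subjective to Bart: the workshop is silent and Amara hears nothing, so meta-diegetic.
(4) is meta-diegetic: the voice is a memory playing only inside Bart's mind; Amara can't hear it.
(5) is diegetic: it's the actual ambient sound of the location.
Only (5) is diegetic.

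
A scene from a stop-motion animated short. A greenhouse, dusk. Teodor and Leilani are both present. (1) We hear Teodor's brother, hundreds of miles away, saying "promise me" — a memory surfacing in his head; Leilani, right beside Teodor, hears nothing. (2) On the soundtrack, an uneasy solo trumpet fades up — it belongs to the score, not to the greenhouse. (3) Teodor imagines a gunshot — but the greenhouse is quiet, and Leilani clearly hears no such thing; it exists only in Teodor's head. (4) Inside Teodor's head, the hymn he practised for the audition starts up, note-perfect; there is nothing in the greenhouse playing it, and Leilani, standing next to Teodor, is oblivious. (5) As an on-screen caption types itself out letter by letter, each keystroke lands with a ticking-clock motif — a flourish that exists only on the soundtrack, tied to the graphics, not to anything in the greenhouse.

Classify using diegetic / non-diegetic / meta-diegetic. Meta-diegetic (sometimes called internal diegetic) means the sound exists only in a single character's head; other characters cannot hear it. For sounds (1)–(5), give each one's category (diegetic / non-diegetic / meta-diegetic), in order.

(1) the voice is a memory playing only inside Teodor's mind; Leilani can't hear it → meta-diegetic.
Sound (2): score with no on-screen or off-screen source; it exists for the audience alone, so non-diegetic.
(3) subjective to Teodor: the greenhouse is silent and Leilani hears nothing → meta-diegetic.
(4) remembered music, private to Teodor — Leilani is oblivious because it isn't in the room → meta-diegetic.
(5) is non-diegetic: sound married to a title/caption — outside the diegesis by definition.

meta-diegetic, non-diegetic, meta-diegetic, meta-diegetic, non-diegetic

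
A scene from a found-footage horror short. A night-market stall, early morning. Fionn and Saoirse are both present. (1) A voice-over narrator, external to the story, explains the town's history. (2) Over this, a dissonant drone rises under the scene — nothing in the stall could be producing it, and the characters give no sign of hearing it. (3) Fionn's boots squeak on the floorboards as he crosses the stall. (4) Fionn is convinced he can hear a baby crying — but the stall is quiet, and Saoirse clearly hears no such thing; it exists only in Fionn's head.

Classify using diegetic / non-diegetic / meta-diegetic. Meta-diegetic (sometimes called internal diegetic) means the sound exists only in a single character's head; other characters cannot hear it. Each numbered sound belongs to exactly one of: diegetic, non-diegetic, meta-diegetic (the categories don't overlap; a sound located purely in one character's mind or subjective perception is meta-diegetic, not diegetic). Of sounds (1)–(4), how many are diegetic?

Sound (1): the narrator exists outside the story world, addressing only the audience, so non-diegetic.
(2) is non-diegetic: score with no on-screen or off-screen source; it exists for the audience alone.
(3) it's the physical sound of Fionn moving in the space → diegetic.
(4) is meta-diegetic: the sound is imagined by Fionn; nothing in the story world is producing it and Saoirse can't hear it.
So 1 of the 4 is diegetic: (3).

1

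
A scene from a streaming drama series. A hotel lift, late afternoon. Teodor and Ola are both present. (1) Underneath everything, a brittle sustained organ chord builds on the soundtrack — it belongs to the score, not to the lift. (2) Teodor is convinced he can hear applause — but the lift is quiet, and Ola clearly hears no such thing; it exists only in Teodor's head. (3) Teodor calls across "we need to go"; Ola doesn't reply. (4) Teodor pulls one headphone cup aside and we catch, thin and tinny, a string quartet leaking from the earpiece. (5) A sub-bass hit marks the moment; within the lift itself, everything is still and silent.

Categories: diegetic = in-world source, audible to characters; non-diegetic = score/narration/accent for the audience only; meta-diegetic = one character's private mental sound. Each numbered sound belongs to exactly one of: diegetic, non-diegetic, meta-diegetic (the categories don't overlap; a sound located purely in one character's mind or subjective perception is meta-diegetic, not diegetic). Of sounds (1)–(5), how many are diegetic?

(1) is non-diegetic: score with no on-screen or off-screen source; it exists for the audience alone.
(2) is meta-diegetic: the sound is imagined by Teodor; nothing in the story world is producing it and Ola can't hear it.
Sound (3): Teodor is a character speaking aloud in the scene, so diegetic.
Sound (4): it's leaking from a physical pair of headphones in the scene, so diegetic.
(5) an editorial stinger — it belongs to the cut, not the story world → non-diegetic.
So 2 of the 5 are diegetic: (3), (4).

2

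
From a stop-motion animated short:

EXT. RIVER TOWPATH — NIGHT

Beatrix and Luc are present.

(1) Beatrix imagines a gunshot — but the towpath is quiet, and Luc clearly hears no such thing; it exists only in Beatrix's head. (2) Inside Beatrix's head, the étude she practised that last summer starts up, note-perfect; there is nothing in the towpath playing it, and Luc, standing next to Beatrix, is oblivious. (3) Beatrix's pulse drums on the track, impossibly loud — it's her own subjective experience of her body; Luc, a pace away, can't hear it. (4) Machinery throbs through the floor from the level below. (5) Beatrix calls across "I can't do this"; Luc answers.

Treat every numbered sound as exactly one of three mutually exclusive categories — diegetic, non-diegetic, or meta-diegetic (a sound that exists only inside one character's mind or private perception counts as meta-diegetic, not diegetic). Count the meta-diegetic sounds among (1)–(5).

3

Sound (1): subjective to Beatrix: the towpath is silent and Luc hears nothing, so meta-diegetic.
(2) remembered music, private to Beatrix — Luc is oblivious because it isn't in the room → meta-diegetic.
(3) is meta-diegetic: a subjective body sound — Beatrix's private perception, inaudible to Luc.
Sound (4): it's the actual ambient sound of the location, so diegetic.
(5) is diegetic: Beatrix is a character speaking aloud in the scene.
Meta-diegetic: (1), (2), (3) — that's 3.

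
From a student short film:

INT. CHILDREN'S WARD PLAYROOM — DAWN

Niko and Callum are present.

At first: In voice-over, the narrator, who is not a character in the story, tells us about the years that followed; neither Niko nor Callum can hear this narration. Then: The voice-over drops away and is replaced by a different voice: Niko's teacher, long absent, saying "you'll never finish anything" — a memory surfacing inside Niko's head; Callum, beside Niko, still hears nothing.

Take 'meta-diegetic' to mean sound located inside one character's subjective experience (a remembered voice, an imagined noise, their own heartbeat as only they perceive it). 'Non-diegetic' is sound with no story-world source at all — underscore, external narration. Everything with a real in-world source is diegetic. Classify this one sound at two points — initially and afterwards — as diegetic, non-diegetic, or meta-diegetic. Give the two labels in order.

Initially: the external narrator addresses only the audience — outside the story world → non-diegetic.
Afterwards: the replacement voice is a memory inside Niko's mind specifically → meta-diegetic.

non-diegetic, meta-diegetic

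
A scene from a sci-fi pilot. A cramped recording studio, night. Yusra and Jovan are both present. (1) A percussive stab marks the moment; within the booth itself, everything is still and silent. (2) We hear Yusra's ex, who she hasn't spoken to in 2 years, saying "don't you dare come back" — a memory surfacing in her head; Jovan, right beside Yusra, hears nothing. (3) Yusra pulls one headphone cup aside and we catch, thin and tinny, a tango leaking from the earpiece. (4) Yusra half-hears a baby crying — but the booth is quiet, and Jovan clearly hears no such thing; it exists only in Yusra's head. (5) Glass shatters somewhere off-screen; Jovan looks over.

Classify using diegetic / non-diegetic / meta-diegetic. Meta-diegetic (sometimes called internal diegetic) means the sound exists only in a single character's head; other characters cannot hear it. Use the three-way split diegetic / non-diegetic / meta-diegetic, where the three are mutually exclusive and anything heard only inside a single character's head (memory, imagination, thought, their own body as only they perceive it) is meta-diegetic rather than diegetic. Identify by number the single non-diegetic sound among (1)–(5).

Sound (1): an editorial stinger — it belongs to the cut, not the story world, so non-diegetic.
Sound (2): a remembered line, private to Yusra — not present in the room, not audible to Jovan, so meta-diegetic.
(3) is diegetic: it's leaking from a physical pair of headphones in the scene.
(4) is meta-diegetic: Yusra alone 'hears' it — an imagined sound, not present in the space.
Sound (5): glass is a real object/event in the scene's world, so diegetic.
Only (1) is non-diegetic.

1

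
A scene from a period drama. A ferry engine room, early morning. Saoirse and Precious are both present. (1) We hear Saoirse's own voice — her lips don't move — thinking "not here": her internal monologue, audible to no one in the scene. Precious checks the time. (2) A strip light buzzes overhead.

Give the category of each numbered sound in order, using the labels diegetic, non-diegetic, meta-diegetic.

Sound (1): it's Saoirse's unspoken thought, heard only by the audience via her subjectivity, so meta-diegetic.
(2) is diegetic: ambient/room sound belonging to the story's physical space.

meta-diegetic, diegetic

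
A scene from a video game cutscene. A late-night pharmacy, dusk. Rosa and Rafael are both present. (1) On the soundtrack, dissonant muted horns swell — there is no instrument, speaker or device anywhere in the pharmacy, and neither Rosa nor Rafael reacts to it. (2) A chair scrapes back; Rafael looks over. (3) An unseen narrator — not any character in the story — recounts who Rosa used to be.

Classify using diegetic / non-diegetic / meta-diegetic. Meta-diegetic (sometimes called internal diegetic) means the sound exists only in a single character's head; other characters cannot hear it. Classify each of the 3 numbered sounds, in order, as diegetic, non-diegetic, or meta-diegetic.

(1) it has no source in the story world and no character can hear it — it's underscore → non-diegetic.
Sound (2): an in-world source (a chair); characters could hear it, so diegetic.
(3) is non-diegetic: the narrator exists outside the story world, addressing only the audience.

non-diegetic, diegetic, non-diegetic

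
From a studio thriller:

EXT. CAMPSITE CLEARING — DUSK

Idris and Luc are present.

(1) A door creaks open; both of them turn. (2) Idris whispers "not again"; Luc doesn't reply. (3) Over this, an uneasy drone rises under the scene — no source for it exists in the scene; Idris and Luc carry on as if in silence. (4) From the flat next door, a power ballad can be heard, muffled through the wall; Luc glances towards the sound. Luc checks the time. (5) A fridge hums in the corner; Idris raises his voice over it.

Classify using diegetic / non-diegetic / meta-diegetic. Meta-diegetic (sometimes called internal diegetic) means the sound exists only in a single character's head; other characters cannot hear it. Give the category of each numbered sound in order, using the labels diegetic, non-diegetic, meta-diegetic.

(1) a door is a real object/event in the scene's world → diegetic.
(2) spoken by a character present in the story world → diegetic.
(3) is non-diegetic: nothing in the clearing produces it and the characters don't hear it — pure soundtrack.
(4) the music has an off-screen but real-world source and a character hears it → diegetic.
(5) ambient/room sound belonging to the story's physical space → diegetic.

diegetic, diegetic, non-diegetic, diegetic, diegetic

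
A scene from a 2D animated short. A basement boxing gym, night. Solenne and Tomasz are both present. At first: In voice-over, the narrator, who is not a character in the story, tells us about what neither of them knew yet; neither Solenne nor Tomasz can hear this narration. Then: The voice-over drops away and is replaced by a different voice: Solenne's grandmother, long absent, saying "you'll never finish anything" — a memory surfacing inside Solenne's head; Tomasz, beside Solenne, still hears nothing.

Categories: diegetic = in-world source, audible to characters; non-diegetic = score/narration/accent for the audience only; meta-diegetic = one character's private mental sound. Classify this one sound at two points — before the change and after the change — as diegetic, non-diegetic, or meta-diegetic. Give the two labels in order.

Before the change: the external narrator addresses only the audience — outside the story world → non-diegetic.
After the change: the replacement voice is a memory inside Solenne's mind specifically → meta-diegetic.

non-diegetic, meta-diegetic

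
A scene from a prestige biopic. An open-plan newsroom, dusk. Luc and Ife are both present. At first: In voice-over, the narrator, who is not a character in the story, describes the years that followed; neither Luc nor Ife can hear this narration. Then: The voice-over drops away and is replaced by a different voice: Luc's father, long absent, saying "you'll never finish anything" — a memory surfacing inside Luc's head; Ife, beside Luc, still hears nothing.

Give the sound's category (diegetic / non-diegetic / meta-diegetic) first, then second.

First: the external narrator addresses only the audience — outside the story world → non-diegetic.
Second: the replacement voice is a memory inside Luc's mind specifically → meta-diegetic.

non-diegetic, meta-diegetic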